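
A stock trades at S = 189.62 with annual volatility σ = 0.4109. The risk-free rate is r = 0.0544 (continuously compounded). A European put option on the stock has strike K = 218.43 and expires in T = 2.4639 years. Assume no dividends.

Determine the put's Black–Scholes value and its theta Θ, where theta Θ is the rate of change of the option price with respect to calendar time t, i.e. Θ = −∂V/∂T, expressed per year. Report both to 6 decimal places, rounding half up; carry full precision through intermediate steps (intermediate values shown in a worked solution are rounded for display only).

price = 48.844805
Θ = -2.878471

σ√T = 0.4109·√2.4639 = 0.644982
d₁ = (ln(S/K) + (r+σ²/2)T) / (σ√T) = (ln(189.62/218.43) + (0.0544+0.4109²/2)·2.4639) / 0.644982 = (-0.141444 + 0.342037) / 0.644982 = 0.311006
d₂ = d₁ − σ√T = 0.311006 − 0.644982 = -0.333976
e^{−rT} = e^{−0.0544·2.4639} = 0.874558
N(−d₁) = 0.377898,  N(−d₂) = 0.630801
Put price V = K·e^{−rT}·N(−d₂) − S·N(−d₁) = 120.501797 − 71.656992 = 48.844805
φ(d₁) = (1/√(2π))·e^{−d₁²/2} = 0.380108
Θ = −S·φ(d₁)·σ/(2√T) + r·K·e^{−rT}·N(−d₂) = −9.433769 + 6.555298 = -2.878471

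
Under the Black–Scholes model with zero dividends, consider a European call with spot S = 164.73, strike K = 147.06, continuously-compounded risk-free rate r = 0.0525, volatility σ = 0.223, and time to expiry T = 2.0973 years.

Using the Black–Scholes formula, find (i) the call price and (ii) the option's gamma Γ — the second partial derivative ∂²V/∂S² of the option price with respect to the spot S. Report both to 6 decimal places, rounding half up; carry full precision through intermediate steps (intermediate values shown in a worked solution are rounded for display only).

price = 39.838910
Γ = 0.005209

σ√T = 0.223·√2.0973 = 0.322950
d₁ = (ln(S/K) + (r+σ²/2)T) / (σ√T) = (ln(164.73/147.06) + (0.0525+0.223²/2)·2.0973) / 0.322950 = (0.113467 + 0.162257) / 0.322950 = 0.853766
d₂ = d₁ − σ√T = 0.853766 − 0.322950 = 0.530816
e^{−rT} = e^{−0.0525·2.0973} = 0.895737
N(d₁) = 0.803383,  N(d₂) = 0.702227
Call price V = S·N(d₁) − K·e^{−rT}·N(d₂) = 132.341232 − 92.502322 = 39.838910
φ(d₁) = (1/√(2π))·e^{−d₁²/2} = 0.277094
Γ = φ(d₁) / (S·σ·√T) = 0.005209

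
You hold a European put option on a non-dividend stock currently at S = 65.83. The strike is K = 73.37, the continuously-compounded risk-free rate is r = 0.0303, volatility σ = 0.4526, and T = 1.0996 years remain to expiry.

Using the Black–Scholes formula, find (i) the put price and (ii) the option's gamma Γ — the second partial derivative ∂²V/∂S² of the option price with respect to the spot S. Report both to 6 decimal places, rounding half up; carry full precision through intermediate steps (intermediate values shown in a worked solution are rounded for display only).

price = 15.555088
Γ = 0.012729

σ√T = 0.4526·√1.0996 = 0.474605
d₁ = (ln(S/K) + (r+σ²/2)T) / (σ√T) = (ln(65.83/73.37) + (0.0303+0.4526²/2)·1.0996) / 0.474605 = (-0.108439 + 0.145943) / 0.474605 = 0.079020
d₂ = d₁ − σ√T = 0.079020 − 0.474605 = -0.395585
e^{−rT} = e^{−0.0303·1.0996} = 0.967231
N(−d₁) = 0.468508,  N(−d₂) = 0.653794
Put price V = K·e^{−rT}·N(−d₂) − S·N(−d₁) = 46.396999 − 30.841910 = 15.555088
φ(d₁) = (1/√(2π))·e^{−d₁²/2} = 0.397699
Γ = φ(d₁) / (S·σ·√T) = 0.012729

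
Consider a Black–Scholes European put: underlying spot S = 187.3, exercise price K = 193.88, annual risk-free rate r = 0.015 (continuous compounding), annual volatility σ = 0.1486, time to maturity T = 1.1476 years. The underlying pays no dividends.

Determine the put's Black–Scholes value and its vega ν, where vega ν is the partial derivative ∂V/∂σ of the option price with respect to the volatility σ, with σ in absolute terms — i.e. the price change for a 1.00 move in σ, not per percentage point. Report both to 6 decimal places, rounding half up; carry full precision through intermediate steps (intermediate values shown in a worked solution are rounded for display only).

σ√T = 0.1486·√1.1476 = 0.159189
d₁ = (ln(S/K) + (r+σ²/2)T) / (σ√T) = (ln(187.3/193.88) + (0.015+0.1486²/2)·1.1476) / 0.159189 = (-0.034528 + 0.029885) / 0.159189 = -0.029168
d₂ = d₁ − σ√T = -0.029168 − 0.159189 = -0.188357
e^{−rT} = e^{−0.015·1.1476} = 0.982933
N(−d₁) = 0.511635,  N(−d₂) = 0.574702
Put price V = K·e^{−rT}·N(−d₂) − S·N(−d₁) = 109.521520 − 95.829150 = 13.692371
φ(d₁) = (1/√(2π))·e^{−d₁²/2} = 0.398773
ν = S·φ(d₁)·√T = 80.012599

price = 13.692371
ν = 80.012599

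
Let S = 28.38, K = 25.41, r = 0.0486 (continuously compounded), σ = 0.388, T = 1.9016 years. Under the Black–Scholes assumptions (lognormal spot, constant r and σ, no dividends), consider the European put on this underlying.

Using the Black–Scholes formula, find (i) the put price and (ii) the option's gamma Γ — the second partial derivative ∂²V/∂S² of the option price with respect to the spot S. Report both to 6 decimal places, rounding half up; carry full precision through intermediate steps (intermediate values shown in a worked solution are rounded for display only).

price = 3.205710
Γ = 0.021313

σ√T = 0.388·√1.9016 = 0.535046
d₁ = (ln(S/K) + (r+σ²/2)T) / (σ√T) = (ln(28.38/25.41) + (0.0486+0.388²/2)·1.9016) / 0.535046 = (0.110542 + 0.235555) / 0.535046 = 0.646854
d₂ = d₁ − σ√T = 0.646854 − 0.535046 = 0.111808
e^{−rT} = e^{−0.0486·1.9016} = 0.911724
N(−d₁) = 0.258863,  N(−d₂) = 0.455488
Put price V = K·e^{−rT}·N(−d₂) − S·N(−d₁) = 10.552247 − 7.346537 = 3.205710
φ(d₁) = (1/√(2π))·e^{−d₁²/2} = 0.323632
Γ = φ(d₁) / (S·σ·√T) = 0.021313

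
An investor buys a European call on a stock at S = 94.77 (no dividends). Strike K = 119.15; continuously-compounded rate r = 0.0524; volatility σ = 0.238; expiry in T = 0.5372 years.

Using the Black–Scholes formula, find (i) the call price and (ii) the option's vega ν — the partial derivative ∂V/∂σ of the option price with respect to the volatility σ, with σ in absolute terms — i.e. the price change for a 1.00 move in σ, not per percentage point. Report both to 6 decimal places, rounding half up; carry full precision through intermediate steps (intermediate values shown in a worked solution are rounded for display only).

σ√T = 0.238·√0.5372 = 0.174440
d₁ = (ln(S/K) + (r+σ²/2)T) / (σ√T) = (ln(94.77/119.15) + (0.0524+0.238²/2)·0.5372) / 0.174440 = (-0.228930 + 0.043364) / 0.174440 = -1.063787
d₂ = d₁ − σ√T = -1.063787 − 0.174440 = -1.238226
e^{−rT} = e^{−0.0524·0.5372} = 0.972243
N(d₁) = 0.143713,  N(d₂) = 0.107816
Call price V = S·N(d₁) − K·e^{−rT}·N(d₂) = 13.619654 − 12.489720 = 1.129934
φ(d₁) = (1/√(2π))·e^{−d₁²/2} = 0.226557
ν = S·φ(d₁)·√T = 15.736787

price = 1.129934
ν = 15.736787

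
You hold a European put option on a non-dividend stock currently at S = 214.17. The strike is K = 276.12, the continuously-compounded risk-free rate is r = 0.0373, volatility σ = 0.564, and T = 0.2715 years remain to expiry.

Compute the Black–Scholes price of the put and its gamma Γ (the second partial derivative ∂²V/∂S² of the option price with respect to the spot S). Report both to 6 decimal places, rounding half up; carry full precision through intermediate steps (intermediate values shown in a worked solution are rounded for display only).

price = 67.219242
Γ = 0.005019

σ√T = 0.564·√0.2715 = 0.293876
d₁ = (ln(S/K) + (r+σ²/2)T) / (σ√T) = (ln(214.17/276.12) + (0.0373+0.564²/2)·0.2715) / 0.293876 = (-0.254065 + 0.053308) / 0.293876 = -0.683135
d₂ = d₁ − σ√T = -0.683135 − 0.293876 = -0.977011
e^{−rT} = e^{−0.0373·0.2715} = 0.989924
N(−d₁) = 0.752739,  N(−d₂) = 0.835718
Put price V = K·e^{−rT}·N(−d₂) − S·N(−d₁) = 228.433413 − 161.214171 = 67.219242
φ(d₁) = (1/√(2π))·e^{−d₁²/2} = 0.315917
Γ = φ(d₁) / (S·σ·√T) = 0.005019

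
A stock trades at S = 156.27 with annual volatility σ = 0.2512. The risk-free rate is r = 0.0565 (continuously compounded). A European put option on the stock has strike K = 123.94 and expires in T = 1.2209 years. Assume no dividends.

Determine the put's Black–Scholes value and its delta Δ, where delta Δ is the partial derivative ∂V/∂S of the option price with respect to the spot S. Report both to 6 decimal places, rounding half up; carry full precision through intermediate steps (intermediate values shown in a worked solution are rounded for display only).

σ√T = 0.2512·√1.2209 = 0.277562
d₁ = (ln(S/K) + (r+σ²/2)T) / (σ√T) = (ln(156.27/123.94) + (0.0565+0.2512²/2)·1.2209) / 0.277562 = (0.231788 + 0.107501) / 0.277562 = 1.222390
d₂ = d₁ − σ√T = 1.222390 − 0.277562 = 0.944828
e^{−rT} = e^{−0.0565·1.2209} = 0.933345
N(−d₁) = 0.110780,  N(−d₂) = 0.172373
Put price V = K·e^{−rT}·N(−d₂) − S·N(−d₁) = 19.939915 − 17.311597 = 2.628318
Δ = −N(−d₁) = -0.110780

price = 2.628318
Δ = -0.110780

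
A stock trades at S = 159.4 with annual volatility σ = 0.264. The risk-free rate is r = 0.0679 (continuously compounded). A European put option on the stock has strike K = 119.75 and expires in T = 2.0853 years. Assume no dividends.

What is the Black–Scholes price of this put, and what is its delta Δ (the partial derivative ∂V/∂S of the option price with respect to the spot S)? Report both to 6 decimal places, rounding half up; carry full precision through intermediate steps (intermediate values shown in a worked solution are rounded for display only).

price = 3.187296
Δ = -0.094718

σ√T = 0.264·√2.0853 = 0.381231
d₁ = (ln(S/K) + (r+σ²/2)T) / (σ√T) = (ln(159.4/119.75) + (0.0679+0.264²/2)·2.0853) / 0.381231 = (0.286011 + 0.214260) / 0.381231 = 1.312251
d₂ = d₁ − σ√T = 1.312251 − 0.381231 = 0.931020
e^{−rT} = e^{−0.0679·2.0853} = 0.867975
N(−d₁) = 0.094718,  N(−d₂) = 0.175921
Put price V = K·e^{−rT}·N(−d₂) − S·N(−d₁) = 18.285289 − 15.097993 = 3.187296
Δ = −N(−d₁) = -0.094718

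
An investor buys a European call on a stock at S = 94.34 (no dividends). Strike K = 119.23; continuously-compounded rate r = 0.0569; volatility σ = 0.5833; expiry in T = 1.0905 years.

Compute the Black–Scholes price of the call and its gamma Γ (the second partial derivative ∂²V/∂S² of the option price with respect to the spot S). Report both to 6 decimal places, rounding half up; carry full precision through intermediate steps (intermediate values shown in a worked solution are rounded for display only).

price = 16.783345
Γ = 0.006941

σ√T = 0.5833·√1.0905 = 0.609123
d₁ = (ln(S/K) + (r+σ²/2)T) / (σ√T) = (ln(94.34/119.23) + (0.0569+0.5833²/2)·1.0905) / 0.609123 = (-0.234149 + 0.247565) / 0.609123 = 0.022024
d₂ = d₁ − σ√T = 0.022024 − 0.609123 = -0.587098
e^{−rT} = e^{−0.0569·1.0905} = 0.939836
N(d₁) = 0.508786,  N(d₂) = 0.278569
Call price V = S·N(d₁) − K·e^{−rT}·N(d₂) = 47.998849 − 31.215504 = 16.783345
φ(d₁) = (1/√(2π))·e^{−d₁²/2} = 0.398846
Γ = φ(d₁) / (S·σ·√T) = 0.006941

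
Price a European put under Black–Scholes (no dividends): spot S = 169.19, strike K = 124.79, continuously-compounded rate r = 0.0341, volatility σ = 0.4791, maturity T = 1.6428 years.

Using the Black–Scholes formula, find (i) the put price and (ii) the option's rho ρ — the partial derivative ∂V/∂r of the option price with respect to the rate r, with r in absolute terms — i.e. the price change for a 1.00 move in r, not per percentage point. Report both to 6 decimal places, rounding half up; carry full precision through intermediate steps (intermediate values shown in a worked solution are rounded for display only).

σ√T = 0.4791·√1.6428 = 0.614071
d₁ = (ln(S/K) + (r+σ²/2)T) / (σ√T) = (ln(169.19/124.79) + (0.0341+0.4791²/2)·1.6428) / 0.614071 = (0.304390 + 0.244561) / 0.614071 = 0.893954
d₂ = d₁ − σ√T = 0.893954 − 0.614071 = 0.279883
e^{−rT} = e^{−0.0341·1.6428} = 0.945521
N(−d₁) = 0.185673,  N(−d₂) = 0.389784
Put price V = K·e^{−rT}·N(−d₂) − S·N(−d₁) = 45.991171 − 31.414065 = 14.577106
ρ = −K·T·e^{−rT}·N(−d₂) = -75.554295

price = 14.577106
ρ = -75.554295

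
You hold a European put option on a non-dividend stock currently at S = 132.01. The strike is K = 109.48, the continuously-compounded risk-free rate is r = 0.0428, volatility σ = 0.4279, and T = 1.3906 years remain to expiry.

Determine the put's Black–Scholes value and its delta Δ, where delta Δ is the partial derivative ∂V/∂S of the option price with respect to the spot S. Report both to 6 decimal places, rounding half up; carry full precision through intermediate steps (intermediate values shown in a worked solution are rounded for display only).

σ√T = 0.4279·√1.3906 = 0.504596
d₁ = (ln(S/K) + (r+σ²/2)T) / (σ√T) = (ln(132.01/109.48) + (0.0428+0.4279²/2)·1.3906) / 0.504596 = (0.187136 + 0.186826) / 0.504596 = 0.741112
d₂ = d₁ − σ√T = 0.741112 − 0.504596 = 0.236516
e^{−rT} = e^{−0.0428·1.3906} = 0.942219
N(−d₁) = 0.229313,  N(−d₂) = 0.406516
Put price V = K·e^{−rT}·N(−d₂) − S·N(−d₁) = 41.933798 − 30.271579 = 11.662219
Δ = −N(−d₁) = -0.229313

price = 11.662219
Δ = -0.229313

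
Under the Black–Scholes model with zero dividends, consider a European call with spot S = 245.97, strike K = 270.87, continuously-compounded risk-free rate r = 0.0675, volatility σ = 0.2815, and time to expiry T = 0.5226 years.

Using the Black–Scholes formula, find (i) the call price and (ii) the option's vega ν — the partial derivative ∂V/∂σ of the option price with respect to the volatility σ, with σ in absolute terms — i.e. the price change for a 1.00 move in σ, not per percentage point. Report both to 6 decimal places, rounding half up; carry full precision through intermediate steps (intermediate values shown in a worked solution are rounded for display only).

price = 13.725407
ν = 69.550175

σ√T = 0.2815·√0.5226 = 0.203499
d₁ = (ln(S/K) + (r+σ²/2)T) / (σ√T) = (ln(245.97/270.87) + (0.0675+0.2815²/2)·0.5226) / 0.203499 = (-0.096429 + 0.055981) / 0.203499 = -0.198762
d₂ = d₁ − σ√T = -0.198762 − 0.203499 = -0.402261
e^{−rT} = e^{−0.0675·0.5226} = 0.965339
N(d₁) = 0.421225,  N(d₂) = 0.343746
Call price V = S·N(d₁) − K·e^{−rT}·N(d₂) = 103.608591 − 89.883183 = 13.725407
φ(d₁) = (1/√(2π))·e^{−d₁²/2} = 0.391139
ν = S·φ(d₁)·√T = 69.550175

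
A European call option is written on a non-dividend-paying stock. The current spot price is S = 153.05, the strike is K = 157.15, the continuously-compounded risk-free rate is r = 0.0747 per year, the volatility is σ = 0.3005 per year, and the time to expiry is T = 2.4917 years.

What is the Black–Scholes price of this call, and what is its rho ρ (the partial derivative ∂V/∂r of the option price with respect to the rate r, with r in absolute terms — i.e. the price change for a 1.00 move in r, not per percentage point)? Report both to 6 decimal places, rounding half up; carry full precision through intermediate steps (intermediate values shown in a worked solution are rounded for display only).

price = 39.330840
ρ = 175.415484

σ√T = 0.3005·√2.4917 = 0.474343
d₁ = (ln(S/K) + (r+σ²/2)T) / (σ√T) = (ln(153.05/157.15) + (0.0747+0.3005²/2)·2.4917) / 0.474343 = (-0.026436 + 0.298631) / 0.474343 = 0.573835
d₂ = d₁ − σ√T = 0.573835 − 0.474343 = 0.099492
e^{−rT} = e^{−0.0747·2.4917} = 0.830166
N(d₁) = 0.716960,  N(d₂) = 0.539626
Call price V = S·N(d₁) − K·e^{−rT}·N(d₂) = 109.730762 − 70.399921 = 39.330840
ρ = K·T·e^{−rT}·N(d₂) = 175.415484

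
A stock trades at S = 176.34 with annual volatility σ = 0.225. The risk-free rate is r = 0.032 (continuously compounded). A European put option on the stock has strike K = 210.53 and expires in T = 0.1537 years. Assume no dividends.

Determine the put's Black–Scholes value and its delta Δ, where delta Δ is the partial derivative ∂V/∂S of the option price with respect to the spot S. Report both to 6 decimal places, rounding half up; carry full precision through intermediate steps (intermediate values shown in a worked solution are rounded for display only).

σ√T = 0.225·√0.1537 = 0.088210
d₁ = (ln(S/K) + (r+σ²/2)T) / (σ√T) = (ln(176.34/210.53) + (0.032+0.225²/2)·0.1537) / 0.088210 = (-0.177214 + 0.008809) / 0.088210 = -1.909133
d₂ = d₁ − σ√T = -1.909133 − 0.088210 = -1.997344
e^{−rT} = e^{−0.032·0.1537} = 0.995094
N(−d₁) = 0.971878,  N(−d₂) = 0.977106
Put price V = K·e^{−rT}·N(−d₂) − S·N(−d₁) = 204.700859 − 171.380887 = 33.319972
Δ = −N(−d₁) = -0.971878

price = 33.319972
Δ = -0.971878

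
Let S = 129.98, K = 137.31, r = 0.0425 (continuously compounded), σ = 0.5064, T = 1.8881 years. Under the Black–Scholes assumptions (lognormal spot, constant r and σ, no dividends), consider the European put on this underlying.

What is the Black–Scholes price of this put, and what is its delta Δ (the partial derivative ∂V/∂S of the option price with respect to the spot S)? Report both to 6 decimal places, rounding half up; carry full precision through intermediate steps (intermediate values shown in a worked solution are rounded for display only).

σ√T = 0.5064·√1.8881 = 0.695835
d₁ = (ln(S/K) + (r+σ²/2)T) / (σ√T) = (ln(129.98/137.31) + (0.0425+0.5064²/2)·1.8881) / 0.695835 = (-0.054861 + 0.322337) / 0.695835 = 0.384397
d₂ = d₁ − σ√T = 0.384397 − 0.695835 = -0.311438
e^{−rT} = e^{−0.0425·1.8881} = 0.922891
N(−d₁) = 0.350342,  N(−d₂) = 0.622266
Put price V = K·e^{−rT}·N(−d₂) − S·N(−d₁) = 78.854904 − 45.537471 = 33.317433
Δ = −N(−d₁) = -0.350342

price = 33.317433
Δ = -0.350342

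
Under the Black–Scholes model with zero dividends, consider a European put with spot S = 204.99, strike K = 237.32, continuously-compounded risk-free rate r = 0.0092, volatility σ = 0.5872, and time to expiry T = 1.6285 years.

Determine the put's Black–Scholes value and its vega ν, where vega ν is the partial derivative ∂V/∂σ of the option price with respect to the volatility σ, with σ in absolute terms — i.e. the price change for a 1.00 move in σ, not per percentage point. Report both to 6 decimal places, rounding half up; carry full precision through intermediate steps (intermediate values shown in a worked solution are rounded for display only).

price = 79.420113
ν = 102.309883

σ√T = 0.5872·√1.6285 = 0.749342
d₁ = (ln(S/K) + (r+σ²/2)T) / (σ√T) = (ln(204.99/237.32) + (0.0092+0.5872²/2)·1.6285) / 0.749342 = (-0.146448 + 0.295739) / 0.749342 = 0.199229
d₂ = d₁ − σ√T = 0.199229 − 0.749342 = -0.550113
e^{−rT} = e^{−0.0092·1.6285} = 0.985129
N(−d₁) = 0.421042,  N(−d₂) = 0.708879
Put price V = K·e^{−rT}·N(−d₂) − S·N(−d₁) = 165.729487 − 86.309373 = 79.420113
φ(d₁) = (1/√(2π))·e^{−d₁²/2} = 0.391103
ν = S·φ(d₁)·√T = 102.309883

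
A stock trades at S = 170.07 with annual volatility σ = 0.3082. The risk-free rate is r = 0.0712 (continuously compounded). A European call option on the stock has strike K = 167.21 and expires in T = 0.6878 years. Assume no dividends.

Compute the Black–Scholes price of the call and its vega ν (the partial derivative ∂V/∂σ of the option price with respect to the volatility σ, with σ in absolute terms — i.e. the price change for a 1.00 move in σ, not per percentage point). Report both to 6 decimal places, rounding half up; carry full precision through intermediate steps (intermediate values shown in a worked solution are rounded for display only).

σ√T = 0.3082·√0.6878 = 0.255602
d₁ = (ln(S/K) + (r+σ²/2)T) / (σ√T) = (ln(170.07/167.21) + (0.0712+0.3082²/2)·0.6878) / 0.255602 = (0.016960 + 0.081637) / 0.255602 = 0.385745
d₂ = d₁ − σ√T = 0.385745 − 0.255602 = 0.130143
e^{−rT} = e^{−0.0712·0.6878} = 0.952208
N(d₁) = 0.650157,  N(d₂) = 0.551773
Call price V = S·N(d₁) − K·e^{−rT}·N(d₂) = 110.572243 − 87.852694 = 22.719548
φ(d₁) = (1/√(2π))·e^{−d₁²/2} = 0.370338
ν = S·φ(d₁)·√T = 52.234510

price = 22.719548
ν = 52.234510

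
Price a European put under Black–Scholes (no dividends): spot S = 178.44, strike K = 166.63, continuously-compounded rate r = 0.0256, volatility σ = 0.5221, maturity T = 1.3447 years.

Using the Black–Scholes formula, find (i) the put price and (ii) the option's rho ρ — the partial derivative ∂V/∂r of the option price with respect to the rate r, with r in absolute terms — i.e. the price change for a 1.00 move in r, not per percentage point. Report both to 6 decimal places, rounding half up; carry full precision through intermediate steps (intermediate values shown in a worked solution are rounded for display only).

σ√T = 0.5221·√1.3447 = 0.605433
d₁ = (ln(S/K) + (r+σ²/2)T) / (σ√T) = (ln(178.44/166.63) + (0.0256+0.5221²/2)·1.3447) / 0.605433 = (0.068477 + 0.217699) / 0.605433 = 0.472679
d₂ = d₁ − σ√T = 0.472679 − 0.605433 = -0.132754
e^{−rT} = e^{−0.0256·1.3447} = 0.966161
N(−d₁) = 0.318221,  N(−d₂) = 0.552806
Put price V = K·e^{−rT}·N(−d₂) − S·N(−d₁) = 88.997080 − 56.783364 = 32.213716
ρ = −K·T·e^{−rT}·N(−d₂) = -119.674374

price = 32.213716
ρ = -119.674374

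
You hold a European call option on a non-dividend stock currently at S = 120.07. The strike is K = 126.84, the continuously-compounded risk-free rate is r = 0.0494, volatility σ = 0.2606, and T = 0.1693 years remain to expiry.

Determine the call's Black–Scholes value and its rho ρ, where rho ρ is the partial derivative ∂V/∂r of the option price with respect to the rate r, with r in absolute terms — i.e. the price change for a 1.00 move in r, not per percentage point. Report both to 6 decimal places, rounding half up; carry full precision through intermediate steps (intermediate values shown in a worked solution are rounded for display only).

σ√T = 0.2606·√0.1693 = 0.107227
d₁ = (ln(S/K) + (r+σ²/2)T) / (σ√T) = (ln(120.07/126.84) + (0.0494+0.2606²/2)·0.1693) / 0.107227 = (-0.054852 + 0.014112) / 0.107227 = -0.379937
d₂ = d₁ − σ√T = -0.379937 − 0.107227 = -0.487163
e^{−rT} = e^{−0.0494·0.1693} = 0.991671
N(d₁) = 0.351996,  N(d₂) = 0.313071
Call price V = S·N(d₁) − K·e^{−rT}·N(d₂) = 42.264189 − 39.379239 = 2.884950
ρ = K·T·e^{−rT}·N(d₂) = 6.666905

price = 2.884950
ρ = 6.666905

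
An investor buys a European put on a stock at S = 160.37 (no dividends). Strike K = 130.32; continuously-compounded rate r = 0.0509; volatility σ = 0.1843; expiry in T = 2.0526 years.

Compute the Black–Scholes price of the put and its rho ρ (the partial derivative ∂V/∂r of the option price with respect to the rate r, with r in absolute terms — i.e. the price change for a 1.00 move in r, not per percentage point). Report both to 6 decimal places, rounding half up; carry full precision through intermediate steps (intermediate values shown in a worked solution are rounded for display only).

price = 2.098599
ρ = -35.415989

σ√T = 0.1843·√2.0526 = 0.264045
d₁ = (ln(S/K) + (r+σ²/2)T) / (σ√T) = (ln(160.37/130.32) + (0.0509+0.1843²/2)·2.0526) / 0.264045 = (0.207491 + 0.139337) / 0.264045 = 1.313519
d₂ = d₁ − σ√T = 1.313519 − 0.264045 = 1.049475
e^{−rT} = e^{−0.0509·2.0526} = 0.900795
N(−d₁) = 0.094504,  N(−d₂) = 0.146980
Put price V = K·e^{−rT}·N(−d₂) − S·N(−d₁) = 17.254209 − 15.155610 = 2.098599
ρ = −K·T·e^{−rT}·N(−d₂) = -35.415989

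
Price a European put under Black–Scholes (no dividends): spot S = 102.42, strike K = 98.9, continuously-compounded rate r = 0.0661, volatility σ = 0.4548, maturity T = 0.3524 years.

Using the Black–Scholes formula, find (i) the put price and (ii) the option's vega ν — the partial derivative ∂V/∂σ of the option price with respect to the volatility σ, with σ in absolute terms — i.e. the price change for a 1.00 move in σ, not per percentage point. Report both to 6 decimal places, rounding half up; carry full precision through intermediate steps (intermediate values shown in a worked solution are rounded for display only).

price = 8.034564
ν = 22.808124

σ√T = 0.4548·√0.3524 = 0.269984
d₁ = (ln(S/K) + (r+σ²/2)T) / (σ√T) = (ln(102.42/98.9) + (0.0661+0.4548²/2)·0.3524) / 0.269984 = (0.034973 + 0.059739) / 0.269984 = 0.350806
d₂ = d₁ − σ√T = 0.350806 − 0.269984 = 0.080822
e^{−rT} = e^{−0.0661·0.3524} = 0.976976
N(−d₁) = 0.362867,  N(−d₂) = 0.467792
Put price V = K·e^{−rT}·N(−d₂) − S·N(−d₁) = 45.199388 − 37.164824 = 8.034564
φ(d₁) = (1/√(2π))·e^{−d₁²/2} = 0.375134
ν = S·φ(d₁)·√T = 22.808124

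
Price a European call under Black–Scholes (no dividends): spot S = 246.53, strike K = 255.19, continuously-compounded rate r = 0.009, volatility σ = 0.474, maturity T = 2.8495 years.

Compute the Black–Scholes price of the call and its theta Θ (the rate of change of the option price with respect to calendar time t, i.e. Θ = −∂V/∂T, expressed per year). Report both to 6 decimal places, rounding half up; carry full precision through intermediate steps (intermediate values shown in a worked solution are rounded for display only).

price = 75.891313
Θ = -13.564535

σ√T = 0.474·√2.8495 = 0.800134
d₁ = (ln(S/K) + (r+σ²/2)T) / (σ√T) = (ln(246.53/255.19) + (0.009+0.474²/2)·2.8495) / 0.800134 = (-0.034525 + 0.345753) / 0.800134 = 0.388970
d₂ = d₁ − σ√T = 0.388970 − 0.800134 = -0.411164
e^{−rT} = e^{−0.009·2.8495} = 0.974681
N(d₁) = 0.651351,  N(d₂) = 0.340476
Call price V = S·N(d₁) − K·e^{−rT}·N(d₂) = 160.577506 − 84.686193 = 75.891313
φ(d₁) = (1/√(2π))·e^{−d₁²/2} = 0.369876
Θ = −S·φ(d₁)·σ/(2√T) − r·K·e^{−rT}·N(d₂) = −12.802359 − 0.762176 = -13.564535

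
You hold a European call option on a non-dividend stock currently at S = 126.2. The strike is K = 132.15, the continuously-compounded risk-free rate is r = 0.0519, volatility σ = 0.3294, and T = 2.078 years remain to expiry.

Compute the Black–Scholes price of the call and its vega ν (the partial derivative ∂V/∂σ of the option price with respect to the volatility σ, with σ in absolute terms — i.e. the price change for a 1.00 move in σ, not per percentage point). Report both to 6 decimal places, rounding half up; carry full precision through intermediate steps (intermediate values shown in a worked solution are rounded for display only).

σ√T = 0.3294·√2.078 = 0.474839
d₁ = (ln(S/K) + (r+σ²/2)T) / (σ√T) = (ln(126.2/132.15) + (0.0519+0.3294²/2)·2.078) / 0.474839 = (-0.046070 + 0.220584) / 0.474839 = 0.367524
d₂ = d₁ − σ√T = 0.367524 − 0.474839 = -0.107315
e^{−rT} = e^{−0.0519·2.078} = 0.897764
N(d₁) = 0.643386,  N(d₂) = 0.457269
Call price V = S·N(d₁) − K·e^{−rT}·N(d₂) = 81.195283 − 54.250210 = 26.945073
φ(d₁) = (1/√(2π))·e^{−d₁²/2} = 0.372889
ν = S·φ(d₁)·√T = 67.836172

price = 26.945073
ν = 67.836172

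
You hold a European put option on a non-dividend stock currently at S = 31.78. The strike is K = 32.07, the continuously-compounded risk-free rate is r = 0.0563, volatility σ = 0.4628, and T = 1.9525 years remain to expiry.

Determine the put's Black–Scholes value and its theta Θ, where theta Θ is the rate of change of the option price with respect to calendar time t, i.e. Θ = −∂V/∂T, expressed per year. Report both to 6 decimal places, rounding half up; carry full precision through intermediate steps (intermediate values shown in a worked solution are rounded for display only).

σ√T = 0.4628·√1.9525 = 0.646679
d₁ = (ln(S/K) + (r+σ²/2)T) / (σ√T) = (ln(31.78/32.07) + (0.0563+0.4628²/2)·1.9525) / 0.646679 = (-0.009084 + 0.319023) / 0.646679 = 0.479278
d₂ = d₁ − σ√T = 0.479278 − 0.646679 = -0.167402
e^{−rT} = e^{−0.0563·1.9525} = 0.895901
N(−d₁) = 0.315871,  N(−d₂) = 0.566473
Put price V = K·e^{−rT}·N(−d₂) − S·N(−d₁) = 16.275636 − 10.038366 = 6.237270
φ(d₁) = (1/√(2π))·e^{−d₁²/2} = 0.355656
Θ = −S·φ(d₁)·σ/(2√T) + r·K·e^{−rT}·N(−d₂) = −1.871766 + 0.916318 = -0.955448

price = 6.237270
Θ = -0.955448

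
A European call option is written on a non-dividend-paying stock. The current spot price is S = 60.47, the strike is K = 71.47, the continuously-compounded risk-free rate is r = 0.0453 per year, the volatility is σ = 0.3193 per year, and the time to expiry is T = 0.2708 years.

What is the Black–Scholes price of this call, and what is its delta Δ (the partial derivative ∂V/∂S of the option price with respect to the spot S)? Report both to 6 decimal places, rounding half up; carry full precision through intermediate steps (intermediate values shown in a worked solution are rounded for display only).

σ√T = 0.3193·√0.2708 = 0.166159
d₁ = (ln(S/K) + (r+σ²/2)T) / (σ√T) = (ln(60.47/71.47) + (0.0453+0.3193²/2)·0.2708) / 0.166159 = (-0.167130 + 0.026072) / 0.166159 = -0.848940
d₂ = d₁ − σ√T = -0.848940 − 0.166159 = -1.015099
e^{−rT} = e^{−0.0453·0.2708} = 0.987808
N(d₁) = 0.197957,  N(d₂) = 0.155029
Call price V = S·N(d₁) − K·e^{−rT}·N(d₂) = 11.970482 − 10.944861 = 1.025621
Δ = N(d₁) = 0.197957

price = 1.025621
Δ = 0.197957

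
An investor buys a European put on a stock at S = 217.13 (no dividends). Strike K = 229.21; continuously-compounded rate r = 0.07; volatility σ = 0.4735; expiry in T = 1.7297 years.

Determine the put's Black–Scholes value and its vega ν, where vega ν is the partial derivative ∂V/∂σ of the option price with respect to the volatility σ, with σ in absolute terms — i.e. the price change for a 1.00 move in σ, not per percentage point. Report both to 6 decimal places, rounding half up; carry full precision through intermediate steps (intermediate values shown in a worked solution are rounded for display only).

price = 44.623196
ν = 104.356327

σ√T = 0.4735·√1.7297 = 0.622738
d₁ = (ln(S/K) + (r+σ²/2)T) / (σ√T) = (ln(217.13/229.21) + (0.07+0.4735²/2)·1.7297) / 0.622738 = (-0.054142 + 0.314980) / 0.622738 = 0.418857
d₂ = d₁ − σ√T = 0.418857 − 0.622738 = -0.203881
e^{−rT} = e^{−0.07·1.7297} = 0.885964
N(−d₁) = 0.337660,  N(−d₂) = 0.580777
Put price V = K·e^{−rT}·N(−d₂) − S·N(−d₁) = 117.939410 − 73.316214 = 44.623196
φ(d₁) = (1/√(2π))·e^{−d₁²/2} = 0.365438
ν = S·φ(d₁)·√T = 104.356327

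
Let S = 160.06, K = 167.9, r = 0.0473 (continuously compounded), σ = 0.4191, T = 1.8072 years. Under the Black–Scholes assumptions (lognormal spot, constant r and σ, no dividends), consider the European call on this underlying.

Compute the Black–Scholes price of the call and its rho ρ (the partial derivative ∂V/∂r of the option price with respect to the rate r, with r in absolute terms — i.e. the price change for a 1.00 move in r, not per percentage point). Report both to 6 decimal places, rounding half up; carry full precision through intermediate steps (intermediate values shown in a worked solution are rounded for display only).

σ√T = 0.4191·√1.8072 = 0.563405
d₁ = (ln(S/K) + (r+σ²/2)T) / (σ√T) = (ln(160.06/167.9) + (0.0473+0.4191²/2)·1.8072) / 0.563405 = (-0.047820 + 0.244193) / 0.563405 = 0.348547
d₂ = d₁ − σ√T = 0.348547 − 0.563405 = -0.214858
e^{−rT} = e^{−0.0473·1.8072} = 0.918071
N(d₁) = 0.636285,  N(d₂) = 0.414939
Call price V = S·N(d₁) − K·e^{−rT}·N(d₂) = 101.843848 − 63.960429 = 37.883420
ρ = K·T·e^{−rT}·N(d₂) = 115.589286

price = 37.883420
ρ = 115.589286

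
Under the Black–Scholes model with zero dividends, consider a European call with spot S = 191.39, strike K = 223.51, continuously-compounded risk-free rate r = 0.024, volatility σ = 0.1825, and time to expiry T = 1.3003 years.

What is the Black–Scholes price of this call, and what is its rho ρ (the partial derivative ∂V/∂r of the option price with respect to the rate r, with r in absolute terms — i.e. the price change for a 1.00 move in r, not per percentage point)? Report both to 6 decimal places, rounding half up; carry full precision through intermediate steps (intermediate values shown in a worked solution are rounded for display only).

price = 7.178668
ρ = 68.196942

σ√T = 0.1825·√1.3003 = 0.208106
d₁ = (ln(S/K) + (r+σ²/2)T) / (σ√T) = (ln(191.39/223.51) + (0.024+0.1825²/2)·1.3003) / 0.208106 = (-0.155143 + 0.052861) / 0.208106 = -0.491488
d₂ = d₁ − σ√T = -0.491488 − 0.208106 = -0.699594
e^{−rT} = e^{−0.024·1.3003} = 0.969275
N(d₁) = 0.311541,  N(d₂) = 0.242090
Call price V = S·N(d₁) − K·e^{−rT}·N(d₂) = 59.625751 − 52.447083 = 7.178668
ρ = K·T·e^{−rT}·N(d₂) = 68.196942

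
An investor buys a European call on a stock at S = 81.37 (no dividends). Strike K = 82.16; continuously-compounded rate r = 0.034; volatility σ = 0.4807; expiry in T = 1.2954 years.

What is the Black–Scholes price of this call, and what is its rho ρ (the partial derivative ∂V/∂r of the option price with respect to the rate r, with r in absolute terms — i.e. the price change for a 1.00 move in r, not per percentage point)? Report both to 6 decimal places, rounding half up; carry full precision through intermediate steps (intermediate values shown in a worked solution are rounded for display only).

σ√T = 0.4807·√1.2954 = 0.547112
d₁ = (ln(S/K) + (r+σ²/2)T) / (σ√T) = (ln(81.37/82.16) + (0.034+0.4807²/2)·1.2954) / 0.547112 = (-0.009662 + 0.193709) / 0.547112 = 0.336398
d₂ = d₁ − σ√T = 0.336398 − 0.547112 = -0.210714
e^{−rT} = e^{−0.034·1.2954} = 0.956912
N(d₁) = 0.631715,  N(d₂) = 0.416555
Call price V = S·N(d₁) − K·e^{−rT}·N(d₂) = 51.402620 − 32.749542 = 18.653078
ρ = K·T·e^{−rT}·N(d₂) = 42.423757

price = 18.653078
ρ = 42.423757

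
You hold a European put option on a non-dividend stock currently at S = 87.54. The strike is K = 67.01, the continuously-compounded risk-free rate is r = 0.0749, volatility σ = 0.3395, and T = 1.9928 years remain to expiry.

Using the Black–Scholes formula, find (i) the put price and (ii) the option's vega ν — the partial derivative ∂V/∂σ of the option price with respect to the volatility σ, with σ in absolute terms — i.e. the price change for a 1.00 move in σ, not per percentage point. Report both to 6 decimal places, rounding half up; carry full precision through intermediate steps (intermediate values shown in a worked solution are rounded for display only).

price = 3.557281
ν = 26.663906

σ√T = 0.3395·√1.9928 = 0.479260
d₁ = (ln(S/K) + (r+σ²/2)T) / (σ√T) = (ln(87.54/67.01) + (0.0749+0.3395²/2)·1.9928) / 0.479260 = (0.267254 + 0.264106) / 0.479260 = 1.108708
d₂ = d₁ − σ√T = 1.108708 − 0.479260 = 0.629448
e^{−rT} = e^{−0.0749·1.9928} = 0.861345
N(−d₁) = 0.133778,  N(−d₂) = 0.264528
Put price V = K·e^{−rT}·N(−d₂) − S·N(−d₁) = 15.268213 − 11.710931 = 3.557281
φ(d₁) = (1/√(2π))·e^{−d₁²/2} = 0.215767
ν = S·φ(d₁)·√T = 26.663906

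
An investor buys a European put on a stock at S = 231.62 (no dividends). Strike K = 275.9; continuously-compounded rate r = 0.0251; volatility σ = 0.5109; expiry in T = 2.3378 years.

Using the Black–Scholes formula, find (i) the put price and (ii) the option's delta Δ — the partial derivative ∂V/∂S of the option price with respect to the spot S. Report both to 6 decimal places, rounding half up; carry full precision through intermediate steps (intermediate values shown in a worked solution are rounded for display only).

price = 89.788517
Δ = -0.404488

σ√T = 0.5109·√2.3378 = 0.781159
d₁ = (ln(S/K) + (r+σ²/2)T) / (σ√T) = (ln(231.62/275.9) + (0.0251+0.5109²/2)·2.3378) / 0.781159 = (-0.174940 + 0.363784) / 0.781159 = 0.241747
d₂ = d₁ − σ√T = 0.241747 − 0.781159 = -0.539412
e^{−rT} = e^{−0.0251·2.3378} = 0.943010
N(−d₁) = 0.404488,  N(−d₂) = 0.705199
Put price V = K·e^{−rT}·N(−d₂) − S·N(−d₁) = 183.476008 − 93.687491 = 89.788517
Δ = −N(−d₁) = -0.404488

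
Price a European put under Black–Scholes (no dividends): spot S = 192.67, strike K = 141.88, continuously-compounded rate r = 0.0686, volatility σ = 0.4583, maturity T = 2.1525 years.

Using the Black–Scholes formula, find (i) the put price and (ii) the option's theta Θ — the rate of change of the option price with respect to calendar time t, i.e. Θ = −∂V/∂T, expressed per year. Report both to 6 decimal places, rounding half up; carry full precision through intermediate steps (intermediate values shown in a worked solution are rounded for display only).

price = 14.919167
Θ = -4.116488

σ√T = 0.4583·√2.1525 = 0.672390
d₁ = (ln(S/K) + (r+σ²/2)T) / (σ√T) = (ln(192.67/141.88) + (0.0686+0.4583²/2)·2.1525) / 0.672390 = (0.305997 + 0.373716) / 0.672390 = 1.010891
d₂ = d₁ − σ√T = 1.010891 − 0.672390 = 0.338500
e^{−rT} = e^{−0.0686·2.1525} = 0.862723
N(−d₁) = 0.156034,  N(−d₂) = 0.367493
Put price V = K·e^{−rT}·N(−d₂) − S·N(−d₁) = 44.982309 − 30.063142 = 14.919167
φ(d₁) = (1/√(2π))·e^{−d₁²/2} = 0.239336
Θ = −S·φ(d₁)·σ/(2√T) + r·K·e^{−rT}·N(−d₂) = −7.202275 + 3.085786 = -4.116488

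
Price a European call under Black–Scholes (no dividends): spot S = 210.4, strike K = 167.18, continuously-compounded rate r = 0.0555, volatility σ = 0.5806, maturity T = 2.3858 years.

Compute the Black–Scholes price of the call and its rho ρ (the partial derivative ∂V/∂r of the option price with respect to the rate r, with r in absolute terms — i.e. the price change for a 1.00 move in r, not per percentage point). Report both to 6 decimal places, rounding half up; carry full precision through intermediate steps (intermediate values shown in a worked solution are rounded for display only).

price = 98.321823
ρ = 168.516372

σ√T = 0.5806·√2.3858 = 0.896797
d₁ = (ln(S/K) + (r+σ²/2)T) / (σ√T) = (ln(210.4/167.18) + (0.0555+0.5806²/2)·2.3858) / 0.896797 = (0.229939 + 0.534534) / 0.896797 = 0.852449
d₂ = d₁ − σ√T = 0.852449 − 0.896797 = -0.044348
e^{−rT} = e^{−0.0555·2.3858} = 0.875980
N(d₁) = 0.803018,  N(d₂) = 0.482314
Call price V = S·N(d₁) − K·e^{−rT}·N(d₂) = 168.954890 − 70.633067 = 98.321823
ρ = K·T·e^{−rT}·N(d₂) = 168.516372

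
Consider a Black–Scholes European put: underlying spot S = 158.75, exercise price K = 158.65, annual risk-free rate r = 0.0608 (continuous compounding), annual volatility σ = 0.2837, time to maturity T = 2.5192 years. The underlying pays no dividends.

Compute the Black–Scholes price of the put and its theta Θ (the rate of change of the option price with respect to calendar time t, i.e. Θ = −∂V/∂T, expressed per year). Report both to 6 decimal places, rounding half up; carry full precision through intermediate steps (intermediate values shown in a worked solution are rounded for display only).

price = 16.435779
Θ = -1.065877

σ√T = 0.2837·√2.5192 = 0.450288
d₁ = (ln(S/K) + (r+σ²/2)T) / (σ√T) = (ln(158.75/158.65) + (0.0608+0.2837²/2)·2.5192) / 0.450288 = (0.000630 + 0.254547) / 0.450288 = 0.566698
d₂ = d₁ − σ√T = 0.566698 − 0.450288 = 0.116409
e^{−rT} = e^{−0.0608·2.5192} = 0.857986
N(−d₁) = 0.285460,  N(−d₂) = 0.453664
Put price V = K·e^{−rT}·N(−d₂) − S·N(−d₁) = 61.752532 − 45.316752 = 16.435779
φ(d₁) = (1/√(2π))·e^{−d₁²/2} = 0.339761
Θ = −S·φ(d₁)·σ/(2√T) + r·K·e^{−rT}·N(−d₂) = −4.820431 + 3.754554 = -1.065877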